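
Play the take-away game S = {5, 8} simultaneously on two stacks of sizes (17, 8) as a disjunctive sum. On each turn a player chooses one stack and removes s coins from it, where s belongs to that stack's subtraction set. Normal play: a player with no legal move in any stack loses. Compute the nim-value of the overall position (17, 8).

All stacks use S = {5, 8}:
G(0) = 0
G(1) = mex{} = 0
G(2) = mex{} = 0
G(3) = mex{} = 0
G(4) = mex{} = 0
G(5) = mex{0} = 1
G(6) = mex{0} = 1
G(7) = mex{0} = 1
G(8) = mex{0,0} = 1
G(9) = mex{0,0} = 1
G(10) = mex{1,0} = 2
G(11) = mex{1,0} = 2
G(12) = mex{1,0} = 2
G(13) = mex{1,1} = 0
G(14) = mex{1,1} = 0
G(15) = mex{2,1} = 0
G(16) = mex{2,1} = 0
G(17) = mex{2,1} = 0
Stack A: G(17) = 0.
Stack B: G(8) = 1.
Combined Grundy value = 0 ⊕ 1 = 1.

1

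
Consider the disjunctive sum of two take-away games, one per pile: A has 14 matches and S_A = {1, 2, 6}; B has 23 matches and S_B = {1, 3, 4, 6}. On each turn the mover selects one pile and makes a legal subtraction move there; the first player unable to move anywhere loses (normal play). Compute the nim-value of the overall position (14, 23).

0

Pile A, S = {1, 2, 6}:
n :  0  1  2  3  4  5  6  7  8  9 10 11 12 13 14
G :  0  1  2  0  1  2  3  0  1  2  0  1  2  3  0
G_A(14) = 0.
Pile B, S = {1, 3, 4, 6}:
G(0) = 0
G(1) = mex{0} = 1
G(2) = mex{1} = 0
G(3) = mex{0,0} = 1
G(4) = mex{1,1,0} = 2
G(5) = mex{2,0,1} = 3
G(6) = mex{3,1,0,0} = 2
G(7) = mex{2,2,1,1} = 0
G(8) = mex{0,3,2,0} = 1
G(9) = mex{1,2,3,1} = 0
G(10) = mex{0,0,2,2} = 1
G(11) = mex{1,1,0,3} = 2
G(12) = mex{2,0,1,2} = 3
G(13) = mex{3,1,0,0} = 2
G(14) = mex{2,2,1,1} = 0
G(15) = mex{0,3,2,0} = 1
G(16) = mex{1,2,3,1} = 0
G(17) = mex{0,0,2,2} = 1
G(18) = mex{1,1,0,3} = 2
G(19) = mex{2,0,1,2} = 3
G(20) = mex{3,1,0,0} = 2
G(21) = mex{2,2,1,1} = 0
G(22) = mex{0,3,2,0} = 1
G(23) = mex{1,2,3,1} = 0
G_B(23) = 0.
Combined Grundy value = 0 ⊕ 0 = 0.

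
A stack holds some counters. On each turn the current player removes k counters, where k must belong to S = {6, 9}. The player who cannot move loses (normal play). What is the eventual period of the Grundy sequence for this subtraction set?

15

n :  0  1  2  3  4  5  6  7  8  9 10 11 12 13 14 15 16 17 18 19 20 21 22 23 24 25 26 27 28 29 30 31
G :  0  0  0  0  0  0  1  1  1  1  1  1  2  2  2  0  0  0  0  0  0  1  1  1  1  1  1  2  2  2  0  0
G(n+15) = G(n) holds for n = 0,…,8 (a full window of length max(S) = 9), so the sequence is purely periodic with period 15.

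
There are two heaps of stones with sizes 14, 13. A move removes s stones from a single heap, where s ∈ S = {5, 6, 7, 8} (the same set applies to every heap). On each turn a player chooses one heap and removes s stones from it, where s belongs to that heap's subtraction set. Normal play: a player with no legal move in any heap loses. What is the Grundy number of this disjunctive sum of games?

0

All heaps use S = {5, 6, 7, 8}:
G(0) = 0
G(1) = mex{} = 0
G(2) = mex{} = 0
G(3) = mex{} = 0
G(4) = mex{} = 0
G(5) = mex{0} = 1
G(6) = mex{0,0} = 1
G(7) = mex{0,0,0} = 1
G(8) = mex{0,0,0,0} = 1
G(9) = mex{0,0,0,0} = 1
G(10) = mex{1,0,0,0} = 2
G(11) = mex{1,1,0,0} = 2
G(12) = mex{1,1,1,0} = 2
G(13) = mex{1,1,1,1} = 0
G(14) = mex{1,1,1,1} = 0
Heap A: G(14) = 0.
Heap B: G(13) = 0.
Combined Grundy value = 0 ⊕ 0 = 0.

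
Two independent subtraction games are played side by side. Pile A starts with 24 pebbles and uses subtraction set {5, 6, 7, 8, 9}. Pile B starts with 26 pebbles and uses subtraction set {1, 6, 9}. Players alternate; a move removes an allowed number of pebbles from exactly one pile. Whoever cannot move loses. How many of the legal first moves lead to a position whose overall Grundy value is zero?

0

Pile A, S = {5, 6, 7, 8, 9}:
n :  0  1  2  3  4  5  6  7  8  9 10 11 12 13 14 15 16 17 18 19 20 21 22 23 24
G :  0  0  0  0  0  1  1  1  1  1  2  2  2  2  0  0  0  0  0  1  1  1  1  1  2
G_A(24) = 2.
Pile B, S = {1, 6, 9}:
n :  0  1  2  3  4  5  6  7  8  9 10 11 12 13 14 15 16 17 18 19 20 21 22 23 24 25 26
G :  0  1  0  1  0  1  2  0  1  2  3  2  0  1  0  1  2  0  1  0  1  2  0  1  0  1  2
G_B(26) = 2.
Combined Grundy value = 2 ⊕ 2 = 0.
A winning move leaves total XOR = 0, i.e. changes one component's Grundy value g to g ⊕ X where X is the current total.
Pile A: target g' = 2⊕0 = 2, but every legal move changes the Grundy value (mex property), so 0 moves.
Pile B: target g' = 2⊕0 = 2, but every legal move changes the Grundy value (mex property), so 0 moves.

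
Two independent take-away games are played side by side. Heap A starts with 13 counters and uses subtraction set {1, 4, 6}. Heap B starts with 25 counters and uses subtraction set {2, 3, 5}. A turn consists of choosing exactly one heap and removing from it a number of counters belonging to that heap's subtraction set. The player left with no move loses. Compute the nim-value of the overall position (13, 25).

3

Heap A, S = {1, 4, 6}:
G(0) = 0
G(1) = mex{0} = 1
G(2) = mex{1} = 0
G(3) = mex{0} = 1
G(4) = mex{1,0} = 2
G(5) = mex{2,1} = 0
G(6) = mex{0,0,0} = 1
G(7) = mex{1,1,1} = 0
G(8) = mex{0,2,0} = 1
G(9) = mex{1,0,1} = 2
G(10) = mex{2,1,2} = 0
G(11) = mex{0,0,0} = 1
G(12) = mex{1,1,1} = 0
G(13) = mex{0,2,0} = 1
G_A(13) = 1.
Heap B, S = {2, 3, 5}:
n :  0  1  2  3  4  5  6  7  8  9 10 11 12 13 14 15 16 17 18 19 20 21 22 23 24 25
G :  0  0  1  1  2  2  3  0  0  1  1  2  2  3  0  0  1  1  2  2  3  0  0  1  1  2
G_B(25) = 2.
Combined Grundy value = 1 ⊕ 2 = 3.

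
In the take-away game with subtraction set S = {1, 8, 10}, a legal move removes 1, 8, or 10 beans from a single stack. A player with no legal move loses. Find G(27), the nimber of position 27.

0

n :  0  1  2  3  4  5  6  7  8  9 10 11 12 13 14 15 16 17 18 19 20 21 22 23 24 25 26 27
G :  0  1  0  1  0  1  0  1  2  0  1  0  1  0  1  0  1  2  0  1  0  1  0  1  0  1  2  0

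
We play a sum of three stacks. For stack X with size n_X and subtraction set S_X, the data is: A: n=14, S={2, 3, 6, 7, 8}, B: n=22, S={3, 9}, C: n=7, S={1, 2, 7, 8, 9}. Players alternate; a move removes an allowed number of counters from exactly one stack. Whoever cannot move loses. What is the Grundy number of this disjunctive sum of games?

Stack A, S = {2, 3, 6, 7, 8}:
n :  0  1  2  3  4  5  6  7  8  9 10 11 12 13 14
G :  0  0  1  1  2  0  3  1  2  2  0  3  1  2  0
G_A(14) = 0.
Stack B, S = {3, 9}:
n :  0  1  2  3  4  5  6  7  8  9 10 11 12 13 14 15 16 17 18 19 20 21 22
G :  0  0  0  1  1  1  0  0  0  1  1  1  0  0  0  1  1  1  0  0  0  1  1
G_B(22) = 1.
Stack C, S = {1, 2, 7, 8, 9}:
n : 0 1 2 3 4 5 6 7
G : 0 1 2 0 1 2 0 1
G_C(7) = 1.
Combined Grundy value = 0 ⊕ 1 ⊕ 1 = 0.

0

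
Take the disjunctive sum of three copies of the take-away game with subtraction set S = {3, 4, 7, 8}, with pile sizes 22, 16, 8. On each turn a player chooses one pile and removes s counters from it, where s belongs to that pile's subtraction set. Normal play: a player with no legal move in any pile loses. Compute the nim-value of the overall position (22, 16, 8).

All piles use S = {3, 4, 7, 8}:
n :  0  1  2  3  4  5  6  7  8  9 10 11 12 13 14 15 16 17 18 19 20 21 22
G :  0  0  0  1  1  1  2  2  2  3  3  0  0  0  1  1  1  2  2  2  3  3  0
Pile A: G(22) = 0.
Pile B: G(16) = 1.
Pile C: G(8) = 2.
Combined Grundy value = 0 ⊕ 1 ⊕ 2 = 3.

3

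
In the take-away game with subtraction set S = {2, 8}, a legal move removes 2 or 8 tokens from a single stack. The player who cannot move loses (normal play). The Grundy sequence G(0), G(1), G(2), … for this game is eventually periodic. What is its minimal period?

10

G(0) = 0
G(1) = mex{} = 0
G(2) = mex{0} = 1
G(3) = mex{0} = 1
G(4) = mex{1} = 0
G(5) = mex{1} = 0
G(6) = mex{0} = 1
G(7) = mex{0} = 1
G(8) = mex{1,0} = 2
G(9) = mex{1,0} = 2
G(10) = mex{2,1} = 0
G(11) = mex{2,1} = 0
G(12) = mex{0,0} = 1
G(13) = mex{0,0} = 1
G(14) = mex{1,1} = 0
G(15) = mex{1,1} = 0
G(16) = mex{0,2} = 1
G(17) = mex{0,2} = 1
G(18) = mex{1,0} = 2
G(19) = mex{1,0} = 2
G(20) = mex{2,1} = 0
G(21) = mex{2,1} = 0
G(n+10) = G(n) holds for n = 0,…,7 (a full window of length max(S) = 8), so the sequence is purely periodic with period 10.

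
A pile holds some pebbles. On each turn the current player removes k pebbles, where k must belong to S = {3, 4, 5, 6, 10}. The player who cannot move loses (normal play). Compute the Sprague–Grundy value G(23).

G(0) = 0
G(1) = mex{} = 0
G(2) = mex{} = 0
G(3) = mex{0} = 1
G(4) = mex{0,0} = 1
G(5) = mex{0,0,0} = 1
G(6) = mex{1,0,0,0} = 2
G(7) = mex{1,1,0,0} = 2
G(8) = mex{1,1,1,0} = 2
G(9) = mex{2,1,1,1} = 0
G(10) = mex{2,2,1,1,0} = 3
G(11) = mex{2,2,2,1,0} = 3
G(12) = mex{0,2,2,2,0} = 1
G(13) = mex{3,0,2,2,1} = 4
G(14) = mex{3,3,0,2,1} = 4
G(15) = mex{1,3,3,0,1} = 2
G(16) = mex{4,1,3,3,2} = 0
G(17) = mex{4,4,1,3,2} = 0
G(18) = mex{2,4,4,1,2} = 0
G(19) = mex{0,2,4,4,0} = 1
G(20) = mex{0,0,2,4,3} = 1
G(21) = mex{0,0,0,2,3} = 1
G(22) = mex{1,0,0,0,1} = 2
G(23) = mex{1,1,0,0,4} = 2

2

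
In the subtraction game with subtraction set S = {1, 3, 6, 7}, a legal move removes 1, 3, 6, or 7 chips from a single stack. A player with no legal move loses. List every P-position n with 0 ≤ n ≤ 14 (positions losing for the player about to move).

0, 2, 4, 12, 14

G(0) = 0
G(1) = mex{0} = 1
G(2) = mex{1} = 0
G(3) = mex{0,0} = 1
G(4) = mex{1,1} = 0
G(5) = mex{0,0} = 1
G(6) = mex{1,1,0} = 2
G(7) = mex{2,0,1,0} = 3
G(8) = mex{3,1,0,1} = 2
G(9) = mex{2,2,1,0} = 3
G(10) = mex{3,3,0,1} = 2
G(11) = mex{2,2,1,0} = 3
G(12) = mex{3,3,2,1} = 0
G(13) = mex{0,2,3,2} = 1
G(14) = mex{1,3,2,3} = 0
P-positions are exactly the n with G(n) = 0.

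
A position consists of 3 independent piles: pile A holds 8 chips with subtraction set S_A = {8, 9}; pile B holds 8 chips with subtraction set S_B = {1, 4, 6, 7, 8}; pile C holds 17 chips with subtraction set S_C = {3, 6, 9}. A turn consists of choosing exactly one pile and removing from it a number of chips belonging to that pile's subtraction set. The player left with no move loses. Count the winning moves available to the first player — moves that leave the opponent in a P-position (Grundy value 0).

Pile A, S = {8, 9}:
G(0) = 0
G(1) = mex{} = 0
G(2) = mex{} = 0
G(3) = mex{} = 0
G(4) = mex{} = 0
G(5) = mex{} = 0
G(6) = mex{} = 0
G(7) = mex{} = 0
G(8) = mex{0} = 1
G_A(8) = 1.
Pile B, S = {1, 4, 6, 7, 8}:
G(0) = 0
G(1) = mex{0} = 1
G(2) = mex{1} = 0
G(3) = mex{0} = 1
G(4) = mex{1,0} = 2
G(5) = mex{2,1} = 0
G(6) = mex{0,0,0} = 1
G(7) = mex{1,1,1,0} = 2
G(8) = mex{2,2,0,1,0} = 3
G_B(8) = 3.
Pile C, S = {3, 6, 9}:
n :  0  1  2  3  4  5  6  7  8  9 10 11 12 13 14 15 16 17
G :  0  0  0  1  1  1  2  2  2  3  3  3  0  0  0  1  1  1
G_C(17) = 1.
Combined Grundy value = 1 ⊕ 3 ⊕ 1 = 3.
A winning move leaves total XOR = 0, i.e. changes one component's Grundy value g to g ⊕ X where X is the current total.
Pile A: need g' = 1⊕3 = 2. Options: 8−8→G=0. Hits: 0.
Pile B: need g' = 3⊕3 = 0. Options: 8−1→G=2, 8−4→G=2, 8−6→G=0, 8−7→G=1, 8−8→G=0. Hits: 2.
Pile C: need g' = 1⊕3 = 2. Options: 17−3→G=0, 17−6→G=3, 17−9→G=2. Hits: 1.

3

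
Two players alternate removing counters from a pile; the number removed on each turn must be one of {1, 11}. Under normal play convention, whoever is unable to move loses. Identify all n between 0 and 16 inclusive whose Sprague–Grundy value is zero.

0, 2, 4, 6, 8, 10, 12, 14, 16

n :  0  1  2  3  4  5  6  7  8  9 10 11 12 13 14 15 16
G :  0  1  0  1  0  1  0  1  0  1  0  1  0  1  0  1  0
P-positions are exactly the n with G(n) = 0.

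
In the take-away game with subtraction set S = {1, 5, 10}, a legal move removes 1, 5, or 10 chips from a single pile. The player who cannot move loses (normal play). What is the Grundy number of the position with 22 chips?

G(0) = 0
G(1) = mex{0} = 1
G(2) = mex{1} = 0
G(3) = mex{0} = 1
G(4) = mex{1} = 0
G(5) = mex{0,0} = 1
G(6) = mex{1,1} = 0
G(7) = mex{0,0} = 1
G(8) = mex{1,1} = 0
G(9) = mex{0,0} = 1
G(10) = mex{1,1,0} = 2
G(11) = mex{2,0,1} = 3
G(12) = mex{3,1,0} = 2
G(13) = mex{2,0,1} = 3
G(14) = mex{3,1,0} = 2
G(15) = mex{2,2,1} = 0
G(16) = mex{0,3,0} = 1
G(17) = mex{1,2,1} = 0
G(18) = mex{0,3,0} = 1
G(19) = mex{1,2,1} = 0
G(20) = mex{0,0,2} = 1
G(21) = mex{1,1,3} = 0
G(22) = mex{0,0,2} = 1

1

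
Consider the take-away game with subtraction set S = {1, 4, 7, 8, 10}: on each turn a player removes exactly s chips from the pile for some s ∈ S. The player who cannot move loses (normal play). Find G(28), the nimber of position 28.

1

G(0) = 0
G(1) = mex{0} = 1
G(2) = mex{1} = 0
G(3) = mex{0} = 1
G(4) = mex{1,0} = 2
G(5) = mex{2,1} = 0
G(6) = mex{0,0} = 1
G(7) = mex{1,1,0} = 2
G(8) = mex{2,2,1,0} = 3
G(9) = mex{3,0,0,1} = 2
G(10) = mex{2,1,1,0,0} = 3
G(11) = mex{3,2,2,1,1} = 0
G(12) = mex{0,3,0,2,0} = 1
G(13) = mex{1,2,1,0,1} = 3
G(14) = mex{3,3,2,1,2} = 0
G(15) = mex{0,0,3,2,0} = 1
G(16) = mex{1,1,2,3,1} = 0
G(17) = mex{0,3,3,2,2} = 1
G(18) = mex{1,0,0,3,3} = 2
G(19) = mex{2,1,1,0,2} = 3
G(20) = mex{3,0,3,1,3} = 2
G(21) = mex{2,1,0,3,0} = 4
G(22) = mex{4,2,1,0,1} = 3
G(23) = mex{3,3,0,1,3} = 2
G(24) = mex{2,2,1,0,0} = 3
G(25) = mex{3,4,2,1,1} = 0
G(26) = mex{0,3,3,2,0} = 1
G(27) = mex{1,2,2,3,1} = 0
G(28) = mex{0,3,4,2,2} = 1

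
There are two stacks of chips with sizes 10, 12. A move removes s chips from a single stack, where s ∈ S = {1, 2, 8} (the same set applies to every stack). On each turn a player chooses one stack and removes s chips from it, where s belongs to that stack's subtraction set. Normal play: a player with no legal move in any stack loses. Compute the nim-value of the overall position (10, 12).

1

All stacks use S = {1, 2, 8}:
G(0) = 0
G(1) = mex{0} = 1
G(2) = mex{1,0} = 2
G(3) = mex{2,1} = 0
G(4) = mex{0,2} = 1
G(5) = mex{1,0} = 2
G(6) = mex{2,1} = 0
G(7) = mex{0,2} = 1
G(8) = mex{1,0,0} = 2
G(9) = mex{2,1,1} = 0
G(10) = mex{0,2,2} = 1
G(11) = mex{1,0,0} = 2
G(12) = mex{2,1,1} = 0
Stack A: G(10) = 1.
Stack B: G(12) = 0.
Combined Grundy value = 1 ⊕ 0 = 1.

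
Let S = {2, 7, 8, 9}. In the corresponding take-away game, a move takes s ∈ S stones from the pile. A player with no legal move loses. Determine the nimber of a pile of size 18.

1

G(0) = 0
G(1) = mex{} = 0
G(2) = mex{0} = 1
G(3) = mex{0} = 1
G(4) = mex{1} = 0
G(5) = mex{1} = 0
G(6) = mex{0} = 1
G(7) = mex{0,0} = 1
G(8) = mex{1,0,0} = 2
G(9) = mex{1,1,0,0} = 2
G(10) = mex{2,1,1,0} = 3
G(11) = mex{2,0,1,1} = 3
G(12) = mex{3,0,0,1} = 2
G(13) = mex{3,1,0,0} = 2
G(14) = mex{2,1,1,0} = 3
G(15) = mex{2,2,1,1} = 0
G(16) = mex{3,2,2,1} = 0
G(17) = mex{0,3,2,2} = 1
G(18) = mex{0,3,3,2} = 1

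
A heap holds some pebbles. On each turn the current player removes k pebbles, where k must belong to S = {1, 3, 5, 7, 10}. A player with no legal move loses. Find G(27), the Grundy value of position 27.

2

G(0) = 0
G(1) = mex{0} = 1
G(2) = mex{1} = 0
G(3) = mex{0,0} = 1
G(4) = mex{1,1} = 0
G(5) = mex{0,0,0} = 1
G(6) = mex{1,1,1} = 0
G(7) = mex{0,0,0,0} = 1
G(8) = mex{1,1,1,1} = 0
G(9) = mex{0,0,0,0} = 1
G(10) = mex{1,1,1,1,0} = 2
G(11) = mex{2,0,0,0,1} = 3
G(12) = mex{3,1,1,1,0} = 2
G(13) = mex{2,2,0,0,1} = 3
G(14) = mex{3,3,1,1,0} = 2
G(15) = mex{2,2,2,0,1} = 3
G(16) = mex{3,3,3,1,0} = 2
G(17) = mex{2,2,2,2,1} = 0
G(18) = mex{0,3,3,3,0} = 1
G(19) = mex{1,2,2,2,1} = 0
G(20) = mex{0,0,3,3,2} = 1
G(21) = mex{1,1,2,2,3} = 0
G(22) = mex{0,0,0,3,2} = 1
G(23) = mex{1,1,1,2,3} = 0
G(24) = mex{0,0,0,0,2} = 1
G(25) = mex{1,1,1,1,3} = 0
G(26) = mex{0,0,0,0,2} = 1
G(27) = mex{1,1,1,1,0} = 2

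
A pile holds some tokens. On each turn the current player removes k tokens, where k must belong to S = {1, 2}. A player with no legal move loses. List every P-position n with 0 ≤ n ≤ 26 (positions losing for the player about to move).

0, 3, 6, 9, 12, 15, 18, 21, 24

n :  0  1  2  3  4  5  6  7  8  9 10 11 12 13 14 15 16 17 18 19 20 21 22 23 24 25 26
G :  0  1  2  0  1  2  0  1  2  0  1  2  0  1  2  0  1  2  0  1  2  0  1  2  0  1  2
P-positions are exactly the n with G(n) = 0.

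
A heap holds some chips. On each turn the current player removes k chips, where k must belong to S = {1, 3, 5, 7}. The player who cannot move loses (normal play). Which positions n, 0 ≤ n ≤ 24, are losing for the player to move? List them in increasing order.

0, 2, 4, 6, 8, 10, 12, 14, 16, 18, 20, 22, 24

G(0) = 0
G(1) = mex{0} = 1
G(2) = mex{1} = 0
G(3) = mex{0,0} = 1
G(4) = mex{1,1} = 0
G(5) = mex{0,0,0} = 1
G(6) = mex{1,1,1} = 0
G(7) = mex{0,0,0,0} = 1
G(8) = mex{1,1,1,1} = 0
G(9) = mex{0,0,0,0} = 1
G(10) = mex{1,1,1,1} = 0
G(11) = mex{0,0,0,0} = 1
G(12) = mex{1,1,1,1} = 0
G(13) = mex{0,0,0,0} = 1
G(14) = mex{1,1,1,1} = 0
G(15) = mex{0,0,0,0} = 1
G(16) = mex{1,1,1,1} = 0
G(17) = mex{0,0,0,0} = 1
G(18) = mex{1,1,1,1} = 0
G(19) = mex{0,0,0,0} = 1
G(20) = mex{1,1,1,1} = 0
G(21) = mex{0,0,0,0} = 1
G(22) = mex{1,1,1,1} = 0
G(23) = mex{0,0,0,0} = 1
G(24) = mex{1,1,1,1} = 0
P-positions are exactly the n with G(n) = 0.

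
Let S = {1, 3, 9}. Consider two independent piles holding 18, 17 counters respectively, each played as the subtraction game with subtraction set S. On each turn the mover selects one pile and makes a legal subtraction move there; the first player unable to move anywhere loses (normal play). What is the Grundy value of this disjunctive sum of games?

All piles use S = {1, 3, 9}:
n :  0  1  2  3  4  5  6  7  8  9 10 11 12 13 14 15 16 17 18
G :  0  1  0  1  0  1  0  1  0  1  0  1  0  1  0  1  0  1  0
Pile A: G(18) = 0.
Pile B: G(17) = 1.
Combined Grundy value = 0 ⊕ 1 = 1.

1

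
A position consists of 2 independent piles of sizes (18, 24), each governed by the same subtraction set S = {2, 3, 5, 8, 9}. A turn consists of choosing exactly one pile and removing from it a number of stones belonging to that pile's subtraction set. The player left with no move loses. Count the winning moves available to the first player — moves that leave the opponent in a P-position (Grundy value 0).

0

All piles use S = {2, 3, 5, 8, 9}:
G(0) = 0
G(1) = mex{} = 0
G(2) = mex{0} = 1
G(3) = mex{0,0} = 1
G(4) = mex{1,0} = 2
G(5) = mex{1,1,0} = 2
G(6) = mex{2,1,0} = 3
G(7) = mex{2,2,1} = 0
G(8) = mex{3,2,1,0} = 4
G(9) = mex{0,3,2,0,0} = 1
G(10) = mex{4,0,2,1,0} = 3
G(11) = mex{1,4,3,1,1} = 0
G(12) = mex{3,1,0,2,1} = 4
G(13) = mex{0,3,4,2,2} = 1
G(14) = mex{4,0,1,3,2} = 5
G(15) = mex{1,4,3,0,3} = 2
G(16) = mex{5,1,0,4,0} = 2
G(17) = mex{2,5,4,1,4} = 0
G(18) = mex{2,2,1,3,1} = 0
G(19) = mex{0,2,5,0,3} = 1
G(20) = mex{0,0,2,4,0} = 1
G(21) = mex{1,0,2,1,4} = 3
G(22) = mex{1,1,0,5,1} = 2
G(23) = mex{3,1,0,2,5} = 4
G(24) = mex{2,3,1,2,2} = 0
Pile A: G(18) = 0.
Pile B: G(24) = 0.
Combined Grundy value = 0 ⊕ 0 = 0.
A winning move leaves total XOR = 0, i.e. changes one component's Grundy value g to g ⊕ X where X is the current total.
Pile A: target g' = 0⊕0 = 0, but every legal move changes the Grundy value (mex property), so 0 moves.
Pile B: target g' = 0⊕0 = 0, but every legal move changes the Grundy value (mex property), so 0 moves.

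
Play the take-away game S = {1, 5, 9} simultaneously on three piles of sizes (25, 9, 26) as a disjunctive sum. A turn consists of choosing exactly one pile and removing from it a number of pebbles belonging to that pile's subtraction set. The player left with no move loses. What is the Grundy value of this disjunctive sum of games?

0

All piles use S = {1, 5, 9}:
n :  0  1  2  3  4  5  6  7  8  9 10 11 12 13 14 15 16 17 18 19 20 21 22 23 24 25 26
G :  0  1  0  1  0  1  0  1  0  1  0  1  0  1  0  1  0  1  0  1  0  1  0  1  0  1  0
Pile A: G(25) = 1.
Pile B: G(9) = 1.
Pile C: G(26) = 0.
Combined Grundy value = 1 ⊕ 1 ⊕ 0 = 0.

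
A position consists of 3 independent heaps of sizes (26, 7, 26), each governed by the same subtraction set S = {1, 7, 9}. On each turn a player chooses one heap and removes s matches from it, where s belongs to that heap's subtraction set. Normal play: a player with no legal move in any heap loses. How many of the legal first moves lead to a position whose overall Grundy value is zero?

8

All heaps use S = {1, 7, 9}:
G(0) = 0
G(1) = mex{0} = 1
G(2) = mex{1} = 0
G(3) = mex{0} = 1
G(4) = mex{1} = 0
G(5) = mex{0} = 1
G(6) = mex{1} = 0
G(7) = mex{0,0} = 1
G(8) = mex{1,1} = 0
G(9) = mex{0,0,0} = 1
G(10) = mex{1,1,1} = 0
G(11) = mex{0,0,0} = 1
G(12) = mex{1,1,1} = 0
G(13) = mex{0,0,0} = 1
G(14) = mex{1,1,1} = 0
G(15) = mex{0,0,0} = 1
G(16) = mex{1,1,1} = 0
G(17) = mex{0,0,0} = 1
G(18) = mex{1,1,1} = 0
G(19) = mex{0,0,0} = 1
G(20) = mex{1,1,1} = 0
G(21) = mex{0,0,0} = 1
G(22) = mex{1,1,1} = 0
G(23) = mex{0,0,0} = 1
G(24) = mex{1,1,1} = 0
G(25) = mex{0,0,0} = 1
G(26) = mex{1,1,1} = 0
Heap A: G(26) = 0.
Heap B: G(7) = 1.
Heap C: G(26) = 0.
Combined Grundy value = 0 ⊕ 1 ⊕ 0 = 1.
A winning move leaves total XOR = 0, i.e. changes one component's Grundy value g to g ⊕ X where X is the current total.
Heap A: need g' = 0⊕1 = 1. Options: 26−1→G=1, 26−7→G=1, 26−9→G=1. Hits: 3.
Heap B: need g' = 1⊕1 = 0. Options: 7−1→G=0, 7−7→G=0. Hits: 2.
Heap C: need g' = 0⊕1 = 1. Options: 26−1→G=1, 26−7→G=1, 26−9→G=1. Hits: 3.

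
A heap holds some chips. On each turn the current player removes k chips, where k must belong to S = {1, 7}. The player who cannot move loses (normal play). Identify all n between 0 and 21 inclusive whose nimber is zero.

n :  0  1  2  3  4  5  6  7  8  9 10 11 12 13 14 15 16 17 18 19 20 21
G :  0  1  0  1  0  1  0  1  0  1  0  1  0  1  0  1  0  1  0  1  0  1
P-positions are exactly the n with G(n) = 0.

0, 2, 4, 6, 8, 10, 12, 14, 16, 18, 20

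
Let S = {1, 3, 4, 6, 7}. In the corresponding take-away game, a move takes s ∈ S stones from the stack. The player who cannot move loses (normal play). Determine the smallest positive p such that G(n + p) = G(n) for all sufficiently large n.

10

n :  0  1  2  3  4  5  6  7  8  9 10 11 12 13 14 15 16 17 18 19 20 21
G :  0  1  0  1  2  3  2  3  4  5  0  1  0  1  2  3  2  3  4  5  0  1
G(n+10) = G(n) holds for n = 0,…,6 (a full window of length max(S) = 7), so the sequence is purely periodic with period 10.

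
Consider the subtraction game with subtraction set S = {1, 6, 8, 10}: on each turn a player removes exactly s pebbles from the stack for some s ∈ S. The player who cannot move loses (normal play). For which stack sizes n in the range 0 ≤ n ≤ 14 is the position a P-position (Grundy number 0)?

0, 2, 4, 7, 9, 11

n :  0  1  2  3  4  5  6  7  8  9 10 11 12 13 14
G :  0  1  0  1  0  1  2  0  1  0  1  0  1  2  3
P-positions are exactly the n with G(n) = 0.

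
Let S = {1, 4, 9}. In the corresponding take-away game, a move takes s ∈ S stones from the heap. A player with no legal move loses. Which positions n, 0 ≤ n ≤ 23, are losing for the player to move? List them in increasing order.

0, 2, 5, 7, 10, 12, 15, 17, 20, 22

G(0) = 0
G(1) = mex{0} = 1
G(2) = mex{1} = 0
G(3) = mex{0} = 1
G(4) = mex{1,0} = 2
G(5) = mex{2,1} = 0
G(6) = mex{0,0} = 1
G(7) = mex{1,1} = 0
G(8) = mex{0,2} = 1
G(9) = mex{1,0,0} = 2
G(10) = mex{2,1,1} = 0
G(11) = mex{0,0,0} = 1
G(12) = mex{1,1,1} = 0
G(13) = mex{0,2,2} = 1
G(14) = mex{1,0,0} = 2
G(15) = mex{2,1,1} = 0
G(16) = mex{0,0,0} = 1
G(17) = mex{1,1,1} = 0
G(18) = mex{0,2,2} = 1
G(19) = mex{1,0,0} = 2
G(20) = mex{2,1,1} = 0
G(21) = mex{0,0,0} = 1
G(22) = mex{1,1,1} = 0
G(23) = mex{0,2,2} = 1
P-positions are exactly the n with G(n) = 0.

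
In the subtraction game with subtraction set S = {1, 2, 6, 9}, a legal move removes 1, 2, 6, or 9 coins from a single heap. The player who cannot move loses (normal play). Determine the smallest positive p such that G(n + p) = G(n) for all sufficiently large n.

7

n :  0  1  2  3  4  5  6  7  8  9 10 11 12 13 14 15 16 17
G :  0  1  2  0  1  2  3  0  1  2  0  1  2  3  0  1  2  0
G(n+7) = G(n) holds for n = 0,…,8 (a full window of length max(S) = 9), so the sequence is purely periodic with period 7.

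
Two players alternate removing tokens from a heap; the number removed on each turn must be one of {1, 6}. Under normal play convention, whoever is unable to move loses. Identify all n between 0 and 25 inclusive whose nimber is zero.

0, 2, 4, 7, 9, 11, 14, 16, 18, 21, 23, 25

n :  0  1  2  3  4  5  6  7  8  9 10 11 12 13 14 15 16 17 18 19 20 21 22 23 24 25
G :  0  1  0  1  0  1  2  0  1  0  1  0  1  2  0  1  0  1  0  1  2  0  1  0  1  0
P-positions are exactly the n with G(n) = 0.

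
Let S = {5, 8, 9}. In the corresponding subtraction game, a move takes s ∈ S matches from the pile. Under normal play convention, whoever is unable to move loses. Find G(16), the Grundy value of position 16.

0

n :  0  1  2  3  4  5  6  7  8  9 10 11 12 13 14 15 16
G :  0  0  0  0  0  1  1  1  1  1  2  2  2  2  0  0  0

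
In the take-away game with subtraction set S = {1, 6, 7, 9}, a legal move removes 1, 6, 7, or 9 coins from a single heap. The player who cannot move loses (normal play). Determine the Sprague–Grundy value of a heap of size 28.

G(0) = 0
G(1) = mex{0} = 1
G(2) = mex{1} = 0
G(3) = mex{0} = 1
G(4) = mex{1} = 0
G(5) = mex{0} = 1
G(6) = mex{1,0} = 2
G(7) = mex{2,1,0} = 3
G(8) = mex{3,0,1} = 2
G(9) = mex{2,1,0,0} = 3
G(10) = mex{3,0,1,1} = 2
G(11) = mex{2,1,0,0} = 3
G(12) = mex{3,2,1,1} = 0
G(13) = mex{0,3,2,0} = 1
G(14) = mex{1,2,3,1} = 0
G(15) = mex{0,3,2,2} = 1
G(16) = mex{1,2,3,3} = 0
G(17) = mex{0,3,2,2} = 1
G(18) = mex{1,0,3,3} = 2
G(19) = mex{2,1,0,2} = 3
G(20) = mex{3,0,1,3} = 2
G(21) = mex{2,1,0,0} = 3
G(22) = mex{3,0,1,1} = 2
G(23) = mex{2,1,0,0} = 3
G(24) = mex{3,2,1,1} = 0
G(25) = mex{0,3,2,0} = 1
G(26) = mex{1,2,3,1} = 0
G(27) = mex{0,3,2,2} = 1
G(28) = mex{1,2,3,3} = 0

0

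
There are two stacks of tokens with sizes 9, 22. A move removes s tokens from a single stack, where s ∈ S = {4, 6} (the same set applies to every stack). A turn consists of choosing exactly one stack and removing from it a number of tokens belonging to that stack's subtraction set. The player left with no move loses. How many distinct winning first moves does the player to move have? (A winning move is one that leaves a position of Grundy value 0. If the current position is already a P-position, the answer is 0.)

2

All stacks use S = {4, 6}:
n :  0  1  2  3  4  5  6  7  8  9 10 11 12 13 14 15 16 17 18 19 20 21 22
G :  0  0  0  0  1  1  1  1  2  2  0  0  0  0  1  1  1  1  2  2  0  0  0
Stack A: G(9) = 2.
Stack B: G(22) = 0.
Combined Grundy value = 2 ⊕ 0 = 2.
A winning move leaves total XOR = 0, i.e. changes one component's Grundy value g to g ⊕ X where X is the current total.
Stack A: need g' = 2⊕2 = 0. Options: 9−4→G=1, 9−6→G=0. Hits: 1.
Stack B: need g' = 0⊕2 = 2. Options: 22−4→G=2, 22−6→G=1. Hits: 1.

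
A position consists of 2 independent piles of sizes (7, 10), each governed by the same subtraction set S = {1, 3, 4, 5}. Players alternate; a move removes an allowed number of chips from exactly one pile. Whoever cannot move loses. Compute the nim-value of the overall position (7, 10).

All piles use S = {1, 3, 4, 5}:
n :  0  1  2  3  4  5  6  7  8  9 10
G :  0  1  0  1  2  3  2  3  0  1  0
Pile A: G(7) = 3.
Pile B: G(10) = 0.
Combined Grundy value = 3 ⊕ 0 = 3.

3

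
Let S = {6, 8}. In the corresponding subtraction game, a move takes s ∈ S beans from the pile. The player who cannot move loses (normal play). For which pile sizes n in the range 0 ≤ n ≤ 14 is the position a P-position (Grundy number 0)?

n :  0  1  2  3  4  5  6  7  8  9 10 11 12 13 14
G :  0  0  0  0  0  0  1  1  1  1  1  1  2  2  0
P-positions are exactly the n with G(n) = 0.

0, 1, 2, 3, 4, 5, 14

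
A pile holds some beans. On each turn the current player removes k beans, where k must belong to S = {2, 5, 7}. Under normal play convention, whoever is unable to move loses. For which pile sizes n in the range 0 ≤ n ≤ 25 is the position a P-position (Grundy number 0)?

n :  0  1  2  3  4  5  6  7  8  9 10 11 12 13 14 15 16 17 18 19 20 21 22 23 24 25
G :  0  0  1  1  0  2  1  3  2  2  0  3  1  0  0  1  1  2  2  3  3  2  0  0  1  1
P-positions are exactly the n with G(n) = 0.

0, 1, 4, 10, 13, 14, 22, 23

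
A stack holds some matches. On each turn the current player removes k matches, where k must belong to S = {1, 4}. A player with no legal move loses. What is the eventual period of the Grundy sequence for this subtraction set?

5

G(0) = 0
G(1) = mex{0} = 1
G(2) = mex{1} = 0
G(3) = mex{0} = 1
G(4) = mex{1,0} = 2
G(5) = mex{2,1} = 0
G(6) = mex{0,0} = 1
G(7) = mex{1,1} = 0
G(8) = mex{0,2} = 1
G(9) = mex{1,0} = 2
G(10) = mex{2,1} = 0
G(11) = mex{0,0} = 1
G(12) = mex{1,1} = 0
G(13) = mex{0,2} = 1
G(14) = mex{1,0} = 2
G(n+5) = G(n) holds for n = 0,…,3 (a full window of length max(S) = 4), so the sequence is purely periodic with period 5.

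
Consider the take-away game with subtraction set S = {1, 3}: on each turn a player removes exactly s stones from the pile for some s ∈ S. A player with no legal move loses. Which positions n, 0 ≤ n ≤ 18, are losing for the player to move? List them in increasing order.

G(0) = 0
G(1) = mex{0} = 1
G(2) = mex{1} = 0
G(3) = mex{0,0} = 1
G(4) = mex{1,1} = 0
G(5) = mex{0,0} = 1
G(6) = mex{1,1} = 0
G(7) = mex{0,0} = 1
G(8) = mex{1,1} = 0
G(9) = mex{0,0} = 1
G(10) = mex{1,1} = 0
G(11) = mex{0,0} = 1
G(12) = mex{1,1} = 0
G(13) = mex{0,0} = 1
G(14) = mex{1,1} = 0
G(15) = mex{0,0} = 1
G(16) = mex{1,1} = 0
G(17) = mex{0,0} = 1
G(18) = mex{1,1} = 0
P-positions are exactly the n with G(n) = 0.

0, 2, 4, 6, 8, 10, 12, 14, 16, 18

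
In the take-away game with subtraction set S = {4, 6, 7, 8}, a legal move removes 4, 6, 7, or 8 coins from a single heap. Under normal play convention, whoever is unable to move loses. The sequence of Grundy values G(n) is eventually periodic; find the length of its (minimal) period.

n :  0  1  2  3  4  5  6  7  8  9 10 11 12 13 14 15 16 17 18 19 20 21 22 23 24 25
G :  0  0  0  0  1  1  1  1  2  2  2  2  0  0  0  0  1  1  1  1  2  2  2  2  0  0
G(n+12) = G(n) holds for n = 0,…,7 (a full window of length max(S) = 8), so the sequence is purely periodic with period 12.

12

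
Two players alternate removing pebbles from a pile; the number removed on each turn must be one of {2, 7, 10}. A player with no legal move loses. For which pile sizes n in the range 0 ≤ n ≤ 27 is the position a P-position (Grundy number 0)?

0, 1, 4, 5, 9, 13, 17, 18, 21, 22, 26

n :  0  1  2  3  4  5  6  7  8  9 10 11 12 13 14 15 16 17 18 19 20 21 22 23 24 25 26 27
G :  0  0  1  1  0  0  1  1  2  0  3  1  2  0  3  1  2  0  0  1  1  0  0  1  1  2  0  3
P-positions are exactly the n with G(n) = 0.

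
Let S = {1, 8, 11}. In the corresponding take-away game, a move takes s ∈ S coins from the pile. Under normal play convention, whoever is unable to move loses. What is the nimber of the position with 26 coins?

1

n :  0  1  2  3  4  5  6  7  8  9 10 11 12 13 14 15 16 17 18 19 20 21 22 23 24 25 26
G :  0  1  0  1  0  1  0  1  2  0  1  2  3  2  3  2  0  1  0  1  2  0  1  0  1  0  1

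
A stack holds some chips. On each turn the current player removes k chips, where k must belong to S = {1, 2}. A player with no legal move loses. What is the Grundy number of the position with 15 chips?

0

n :  0  1  2  3  4  5  6  7  8  9 10 11 12 13 14 15
G :  0  1  2  0  1  2  0  1  2  0  1  2  0  1  2  0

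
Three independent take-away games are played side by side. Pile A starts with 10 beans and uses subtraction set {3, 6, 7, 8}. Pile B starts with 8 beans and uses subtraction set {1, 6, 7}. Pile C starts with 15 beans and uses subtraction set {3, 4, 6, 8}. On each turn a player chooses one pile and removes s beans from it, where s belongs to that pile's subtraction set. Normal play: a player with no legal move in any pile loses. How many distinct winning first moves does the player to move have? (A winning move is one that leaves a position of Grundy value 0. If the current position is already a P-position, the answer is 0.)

Pile A, S = {3, 6, 7, 8}:
n :  0  1  2  3  4  5  6  7  8  9 10
G :  0  0  0  1  1  1  2  2  2  3  3
G_A(10) = 3.
Pile B, S = {1, 6, 7}:
n : 0 1 2 3 4 5 6 7 8
G : 0 1 0 1 0 1 2 3 2
G_B(8) = 2.
Pile C, S = {3, 4, 6, 8}:
G(0) = 0
G(1) = mex{} = 0
G(2) = mex{} = 0
G(3) = mex{0} = 1
G(4) = mex{0,0} = 1
G(5) = mex{0,0} = 1
G(6) = mex{1,0,0} = 2
G(7) = mex{1,1,0} = 2
G(8) = mex{1,1,0,0} = 2
G(9) = mex{2,1,1,0} = 3
G(10) = mex{2,2,1,0} = 3
G(11) = mex{2,2,1,1} = 0
G(12) = mex{3,2,2,1} = 0
G(13) = mex{3,3,2,1} = 0
G(14) = mex{0,3,2,2} = 1
G(15) = mex{0,0,3,2} = 1
G_C(15) = 1.
Combined Grundy value = 3 ⊕ 2 ⊕ 1 = 0.
A winning move leaves total XOR = 0, i.e. changes one component's Grundy value g to g ⊕ X where X is the current total.
Pile A: target g' = 3⊕0 = 3, but every legal move changes the Grundy value (mex property), so 0 moves.
Pile B: target g' = 2⊕0 = 2, but every legal move changes the Grundy value (mex property), so 0 moves.
Pile C: target g' = 1⊕0 = 1, but every legal move changes the Grundy value (mex property), so 0 moves.

0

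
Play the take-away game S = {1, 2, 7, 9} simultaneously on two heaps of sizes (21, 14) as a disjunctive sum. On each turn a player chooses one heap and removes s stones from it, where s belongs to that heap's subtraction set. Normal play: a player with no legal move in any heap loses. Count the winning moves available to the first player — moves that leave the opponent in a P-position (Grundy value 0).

1

All heaps use S = {1, 2, 7, 9}:
n :  0  1  2  3  4  5  6  7  8  9 10 11 12 13 14 15 16 17 18 19 20 21
G :  0  1  2  0  1  2  0  1  2  3  4  0  1  2  0  1  2  0  1  2  3  4
Heap A: G(21) = 4.
Heap B: G(14) = 0.
Combined Grundy value = 4 ⊕ 0 = 4.
A winning move leaves total XOR = 0, i.e. changes one component's Grundy value g to g ⊕ X where X is the current total.
Heap A: need g' = 4⊕4 = 0. Options: 21−1→G=3, 21−2→G=2, 21−7→G=0, 21−9→G=1. Hits: 1.
Heap B: need g' = 0⊕4 = 4. Options: 14−1→G=2, 14−2→G=1, 14−7→G=1, 14−9→G=2. Hits: 0.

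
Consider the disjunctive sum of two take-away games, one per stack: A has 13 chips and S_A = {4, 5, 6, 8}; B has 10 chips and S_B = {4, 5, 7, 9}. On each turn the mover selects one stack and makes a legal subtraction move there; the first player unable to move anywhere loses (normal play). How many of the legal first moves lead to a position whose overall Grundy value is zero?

4

Stack A, S = {4, 5, 6, 8}:
G(0) = 0
G(1) = mex{} = 0
G(2) = mex{} = 0
G(3) = mex{} = 0
G(4) = mex{0} = 1
G(5) = mex{0,0} = 1
G(6) = mex{0,0,0} = 1
G(7) = mex{0,0,0} = 1
G(8) = mex{1,0,0,0} = 2
G(9) = mex{1,1,0,0} = 2
G(10) = mex{1,1,1,0} = 2
G(11) = mex{1,1,1,0} = 2
G(12) = mex{2,1,1,1} = 0
G(13) = mex{2,2,1,1} = 0
G_A(13) = 0.
Stack B, S = {4, 5, 7, 9}:
G(0) = 0
G(1) = mex{} = 0
G(2) = mex{} = 0
G(3) = mex{} = 0
G(4) = mex{0} = 1
G(5) = mex{0,0} = 1
G(6) = mex{0,0} = 1
G(7) = mex{0,0,0} = 1
G(8) = mex{1,0,0} = 2
G(9) = mex{1,1,0,0} = 2
G(10) = mex{1,1,0,0} = 2
G_B(10) = 2.
Combined Grundy value = 0 ⊕ 2 = 2.
A winning move leaves total XOR = 0, i.e. changes one component's Grundy value g to g ⊕ X where X is the current total.
Stack A: need g' = 0⊕2 = 2. Options: 13−4→G=2, 13−5→G=2, 13−6→G=1, 13−8→G=1. Hits: 2.
Stack B: need g' = 2⊕2 = 0. Options: 10−4→G=1, 10−5→G=1, 10−7→G=0, 10−9→G=0. Hits: 2.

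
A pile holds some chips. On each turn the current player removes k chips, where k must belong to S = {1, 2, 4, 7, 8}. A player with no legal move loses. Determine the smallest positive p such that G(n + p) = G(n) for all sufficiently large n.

3

G(0) = 0
G(1) = mex{0} = 1
G(2) = mex{1,0} = 2
G(3) = mex{2,1} = 0
G(4) = mex{0,2,0} = 1
G(5) = mex{1,0,1} = 2
G(6) = mex{2,1,2} = 0
G(7) = mex{0,2,0,0} = 1
G(8) = mex{1,0,1,1,0} = 2
G(9) = mex{2,1,2,2,1} = 0
G(10) = mex{0,2,0,0,2} = 1
G(11) = mex{1,0,1,1,0} = 2
G(12) = mex{2,1,2,2,1} = 0
G(13) = mex{0,2,0,0,2} = 1
G(14) = mex{1,0,1,1,0} = 2
G(n+3) = G(n) holds for n = 0,…,7 (a full window of length max(S) = 8), so the sequence is purely periodic with period 3.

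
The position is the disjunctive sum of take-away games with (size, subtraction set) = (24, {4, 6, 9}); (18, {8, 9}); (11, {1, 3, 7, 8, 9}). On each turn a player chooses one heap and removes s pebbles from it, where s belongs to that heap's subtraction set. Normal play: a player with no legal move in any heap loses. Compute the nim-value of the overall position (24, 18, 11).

1

Heap A, S = {4, 6, 9}:
G(0) = 0
G(1) = mex{} = 0
G(2) = mex{} = 0
G(3) = mex{} = 0
G(4) = mex{0} = 1
G(5) = mex{0} = 1
G(6) = mex{0,0} = 1
G(7) = mex{0,0} = 1
G(8) = mex{1,0} = 2
G(9) = mex{1,0,0} = 2
G(10) = mex{1,1,0} = 2
G(11) = mex{1,1,0} = 2
G(12) = mex{2,1,0} = 3
G(13) = mex{2,1,1} = 0
G(14) = mex{2,2,1} = 0
G(15) = mex{2,2,1} = 0
G(16) = mex{3,2,1} = 0
G(17) = mex{0,2,2} = 1
G(18) = mex{0,3,2} = 1
G(19) = mex{0,0,2} = 1
G(20) = mex{0,0,2} = 1
G(21) = mex{1,0,3} = 2
G(22) = mex{1,0,0} = 2
G(23) = mex{1,1,0} = 2
G(24) = mex{1,1,0} = 2
G_A(24) = 2.
Heap B, S = {8, 9}:
n :  0  1  2  3  4  5  6  7  8  9 10 11 12 13 14 15 16 17 18
G :  0  0  0  0  0  0  0  0  1  1  1  1  1  1  1  1  2  0  0
G_B(18) = 0.
Heap C, S = {1, 3, 7, 8, 9}:
n :  0  1  2  3  4  5  6  7  8  9 10 11
G :  0  1  0  1  0  1  0  1  2  3  2  3
G_C(11) = 3.
Combined Grundy value = 2 ⊕ 0 ⊕ 3 = 1.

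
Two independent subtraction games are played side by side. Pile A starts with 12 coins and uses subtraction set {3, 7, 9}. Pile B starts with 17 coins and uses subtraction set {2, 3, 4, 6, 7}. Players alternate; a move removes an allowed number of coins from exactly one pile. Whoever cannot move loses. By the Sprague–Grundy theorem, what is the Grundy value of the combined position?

4

Pile A, S = {3, 7, 9}:
G(0) = 0
G(1) = mex{} = 0
G(2) = mex{} = 0
G(3) = mex{0} = 1
G(4) = mex{0} = 1
G(5) = mex{0} = 1
G(6) = mex{1} = 0
G(7) = mex{1,0} = 2
G(8) = mex{1,0} = 2
G(9) = mex{0,0,0} = 1
G(10) = mex{2,1,0} = 3
G(11) = mex{2,1,0} = 3
G(12) = mex{1,1,1} = 0
G_A(12) = 0.
Pile B, S = {2, 3, 4, 6, 7}:
n :  0  1  2  3  4  5  6  7  8  9 10 11 12 13 14 15 16 17
G :  0  0  1  1  2  2  3  3  4  0  0  1  1  2  2  3  3  4
G_B(17) = 4.
Combined Grundy value = 0 ⊕ 4 = 4.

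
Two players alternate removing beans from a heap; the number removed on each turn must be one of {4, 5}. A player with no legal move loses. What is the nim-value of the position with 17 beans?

n :  0  1  2  3  4  5  6  7  8  9 10 11 12 13 14 15 16 17
G :  0  0  0  0  1  1  1  1  2  0  0  0  0  1  1  1  1  2

2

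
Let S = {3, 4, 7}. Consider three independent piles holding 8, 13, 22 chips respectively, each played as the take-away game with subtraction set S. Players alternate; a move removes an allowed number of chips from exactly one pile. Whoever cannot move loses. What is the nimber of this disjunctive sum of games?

All piles use S = {3, 4, 7}:
G(0) = 0
G(1) = mex{} = 0
G(2) = mex{} = 0
G(3) = mex{0} = 1
G(4) = mex{0,0} = 1
G(5) = mex{0,0} = 1
G(6) = mex{1,0} = 2
G(7) = mex{1,1,0} = 2
G(8) = mex{1,1,0} = 2
G(9) = mex{2,1,0} = 3
G(10) = mex{2,2,1} = 0
G(11) = mex{2,2,1} = 0
G(12) = mex{3,2,1} = 0
G(13) = mex{0,3,2} = 1
G(14) = mex{0,0,2} = 1
G(15) = mex{0,0,2} = 1
G(16) = mex{1,0,3} = 2
G(17) = mex{1,1,0} = 2
G(18) = mex{1,1,0} = 2
G(19) = mex{2,1,0} = 3
G(20) = mex{2,2,1} = 0
G(21) = mex{2,2,1} = 0
G(22) = mex{3,2,1} = 0
Pile A: G(8) = 2.
Pile B: G(13) = 1.
Pile C: G(22) = 0.
Combined Grundy value = 2 ⊕ 1 ⊕ 0 = 3.

3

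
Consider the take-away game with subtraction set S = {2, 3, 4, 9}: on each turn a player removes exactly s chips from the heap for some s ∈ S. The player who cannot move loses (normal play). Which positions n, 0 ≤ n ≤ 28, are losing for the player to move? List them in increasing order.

n :  0  1  2  3  4  5  6  7  8  9 10 11 12 13 14 15 16 17 18 19 20 21 22 23 24 25 26 27 28
G :  0  0  1  1  2  2  0  0  1  1  2  2  0  0  1  1  2  2  0  0  1  1  2  2  0  0  1  1  2
P-positions are exactly the n with G(n) = 0.

0, 1, 6, 7, 12, 13, 18, 19, 24, 25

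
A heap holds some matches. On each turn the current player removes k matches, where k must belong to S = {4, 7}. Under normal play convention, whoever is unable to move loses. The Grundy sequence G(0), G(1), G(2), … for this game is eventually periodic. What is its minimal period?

11

n :  0  1  2  3  4  5  6  7  8  9 10 11 12 13 14 15 16 17 18 19 20 21 22 23
G :  0  0  0  0  1  1  1  1  2  2  2  0  0  0  0  1  1  1  1  2  2  2  0  0
G(n+11) = G(n) holds for n = 0,…,6 (a full window of length max(S) = 7), so the sequence is purely periodic with period 11.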